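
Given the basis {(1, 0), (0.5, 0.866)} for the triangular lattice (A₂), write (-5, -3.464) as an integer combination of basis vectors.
-3b₁ - 4b₂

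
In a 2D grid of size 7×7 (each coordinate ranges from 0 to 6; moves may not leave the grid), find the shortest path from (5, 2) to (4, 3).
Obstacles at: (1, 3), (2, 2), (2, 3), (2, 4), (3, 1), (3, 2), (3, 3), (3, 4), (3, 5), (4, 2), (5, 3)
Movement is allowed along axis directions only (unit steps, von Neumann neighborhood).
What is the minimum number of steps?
6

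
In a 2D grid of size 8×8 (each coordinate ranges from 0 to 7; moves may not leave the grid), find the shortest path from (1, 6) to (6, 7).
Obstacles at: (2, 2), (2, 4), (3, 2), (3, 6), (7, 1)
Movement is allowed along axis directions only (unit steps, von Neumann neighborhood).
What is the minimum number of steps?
6
(one shortest path: (1, 6) → (2, 6) → (2, 7) → (3, 7) → (4, 7) → (5, 7) → (6, 7))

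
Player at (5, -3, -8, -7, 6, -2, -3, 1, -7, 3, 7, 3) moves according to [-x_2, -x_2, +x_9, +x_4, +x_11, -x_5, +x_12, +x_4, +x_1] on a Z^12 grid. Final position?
(6, -5, -8, -5, 5, -2, -3, 1, -6, 3, 8, 4)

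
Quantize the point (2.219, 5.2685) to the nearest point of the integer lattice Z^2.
(2, 5)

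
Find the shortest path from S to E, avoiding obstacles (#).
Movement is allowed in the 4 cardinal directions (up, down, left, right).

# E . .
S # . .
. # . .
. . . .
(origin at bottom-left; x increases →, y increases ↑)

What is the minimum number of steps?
8
(one shortest path: (0, 2) → (0, 1) → (0, 0) → (1, 0) → (2, 0) → (2, 1) → (2, 2) → (2, 3) → (1, 3))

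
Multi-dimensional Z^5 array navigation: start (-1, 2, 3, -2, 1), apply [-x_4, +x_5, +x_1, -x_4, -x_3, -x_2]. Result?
(0, 1, 2, -4, 2)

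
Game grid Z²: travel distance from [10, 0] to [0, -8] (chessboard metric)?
10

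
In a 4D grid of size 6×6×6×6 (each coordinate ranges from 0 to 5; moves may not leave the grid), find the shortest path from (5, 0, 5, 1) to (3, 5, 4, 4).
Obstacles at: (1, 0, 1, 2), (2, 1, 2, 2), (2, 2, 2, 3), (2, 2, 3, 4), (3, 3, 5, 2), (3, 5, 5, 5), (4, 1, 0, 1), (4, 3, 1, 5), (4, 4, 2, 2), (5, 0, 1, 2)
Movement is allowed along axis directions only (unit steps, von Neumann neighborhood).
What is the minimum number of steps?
11
(one shortest path: (5, 0, 5, 1) → (4, 0, 5, 1) → (3, 0, 5, 1) → (3, 1, 5, 1) → (3, 2, 5, 1) → (3, 3, 5, 1) → (3, 4, 5, 1) → (3, 5, 5, 1) → (3, 5, 4, 1) → (3, 5, 4, 2) → (3, 5, 4, 3) → (3, 5, 4, 4))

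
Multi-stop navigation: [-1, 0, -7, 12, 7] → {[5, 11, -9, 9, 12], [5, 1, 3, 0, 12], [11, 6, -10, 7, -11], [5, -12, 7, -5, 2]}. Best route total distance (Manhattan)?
144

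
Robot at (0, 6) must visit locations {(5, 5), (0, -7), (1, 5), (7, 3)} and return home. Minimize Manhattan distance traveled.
40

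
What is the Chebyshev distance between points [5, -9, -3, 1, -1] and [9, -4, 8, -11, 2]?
12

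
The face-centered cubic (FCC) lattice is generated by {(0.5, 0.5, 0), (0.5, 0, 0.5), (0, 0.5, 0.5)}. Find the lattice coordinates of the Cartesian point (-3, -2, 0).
-5b₁ - b₂ + b₃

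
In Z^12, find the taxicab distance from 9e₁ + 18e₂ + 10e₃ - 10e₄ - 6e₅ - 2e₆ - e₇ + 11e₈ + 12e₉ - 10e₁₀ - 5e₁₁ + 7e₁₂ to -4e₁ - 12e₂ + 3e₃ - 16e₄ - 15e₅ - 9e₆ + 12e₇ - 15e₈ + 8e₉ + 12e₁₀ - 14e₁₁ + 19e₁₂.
158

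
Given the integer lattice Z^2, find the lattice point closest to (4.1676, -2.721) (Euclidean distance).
(4, -3)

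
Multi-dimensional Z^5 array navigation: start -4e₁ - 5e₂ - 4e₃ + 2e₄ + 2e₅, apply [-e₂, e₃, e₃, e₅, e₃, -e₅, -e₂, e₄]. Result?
(-4, -7, -1, 3, 2)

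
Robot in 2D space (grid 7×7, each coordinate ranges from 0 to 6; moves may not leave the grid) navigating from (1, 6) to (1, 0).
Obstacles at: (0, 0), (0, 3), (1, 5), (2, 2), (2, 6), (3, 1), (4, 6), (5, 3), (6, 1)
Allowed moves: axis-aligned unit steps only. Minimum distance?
8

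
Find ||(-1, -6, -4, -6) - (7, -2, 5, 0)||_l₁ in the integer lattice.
27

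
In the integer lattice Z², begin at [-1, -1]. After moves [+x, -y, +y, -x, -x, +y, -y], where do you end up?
(-2, -1)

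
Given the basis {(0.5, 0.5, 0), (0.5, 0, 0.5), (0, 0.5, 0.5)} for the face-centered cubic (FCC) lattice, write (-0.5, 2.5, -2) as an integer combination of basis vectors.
4b₁ - 5b₂ + b₃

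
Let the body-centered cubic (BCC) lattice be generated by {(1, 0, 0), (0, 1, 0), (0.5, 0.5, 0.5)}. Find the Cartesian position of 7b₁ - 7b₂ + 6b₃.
(10, -4, 3)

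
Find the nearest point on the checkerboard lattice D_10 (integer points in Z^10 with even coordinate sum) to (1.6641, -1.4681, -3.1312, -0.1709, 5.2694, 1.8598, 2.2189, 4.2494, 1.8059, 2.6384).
(2, -1, -3, 0, 5, 2, 2, 4, 2, 3)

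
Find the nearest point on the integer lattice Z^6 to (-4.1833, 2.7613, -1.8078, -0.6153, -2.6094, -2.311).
(-4, 3, -2, -1, -3, -2)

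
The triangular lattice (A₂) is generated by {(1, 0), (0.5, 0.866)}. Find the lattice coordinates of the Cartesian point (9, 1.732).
8b₁ + 2b₂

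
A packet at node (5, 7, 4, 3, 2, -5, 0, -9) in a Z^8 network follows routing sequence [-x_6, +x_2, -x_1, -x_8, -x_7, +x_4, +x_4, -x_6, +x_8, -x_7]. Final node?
(4, 8, 4, 5, 2, -7, -2, -9)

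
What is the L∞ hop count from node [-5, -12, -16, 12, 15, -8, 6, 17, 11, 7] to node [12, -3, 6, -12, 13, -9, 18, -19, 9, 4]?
36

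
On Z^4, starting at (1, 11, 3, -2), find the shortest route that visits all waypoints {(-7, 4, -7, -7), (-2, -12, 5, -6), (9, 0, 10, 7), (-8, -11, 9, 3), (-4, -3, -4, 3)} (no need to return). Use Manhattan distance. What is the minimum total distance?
135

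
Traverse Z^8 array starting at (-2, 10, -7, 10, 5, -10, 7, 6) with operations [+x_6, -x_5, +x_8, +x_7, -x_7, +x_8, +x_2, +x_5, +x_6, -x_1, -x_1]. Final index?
(-4, 11, -7, 10, 5, -8, 7, 8)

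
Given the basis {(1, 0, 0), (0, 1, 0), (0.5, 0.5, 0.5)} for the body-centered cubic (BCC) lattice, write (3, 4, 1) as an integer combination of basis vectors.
2b₁ + 3b₂ + 2b₃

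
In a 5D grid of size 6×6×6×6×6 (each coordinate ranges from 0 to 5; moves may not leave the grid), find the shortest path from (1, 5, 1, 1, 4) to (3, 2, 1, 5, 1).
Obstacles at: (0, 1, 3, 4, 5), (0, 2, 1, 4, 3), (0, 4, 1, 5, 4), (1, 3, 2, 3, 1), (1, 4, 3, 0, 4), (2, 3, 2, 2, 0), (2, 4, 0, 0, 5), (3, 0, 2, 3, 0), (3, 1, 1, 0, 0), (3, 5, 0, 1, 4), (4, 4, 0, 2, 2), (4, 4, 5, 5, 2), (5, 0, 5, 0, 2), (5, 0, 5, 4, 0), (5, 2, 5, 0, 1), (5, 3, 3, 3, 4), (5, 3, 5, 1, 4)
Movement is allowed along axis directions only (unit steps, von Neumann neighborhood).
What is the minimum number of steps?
12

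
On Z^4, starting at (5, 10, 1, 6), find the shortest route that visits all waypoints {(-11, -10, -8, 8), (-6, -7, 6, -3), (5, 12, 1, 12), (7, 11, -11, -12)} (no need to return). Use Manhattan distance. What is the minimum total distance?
137
(one optimal route: (5, 10, 1, 6) → (5, 12, 1, 12) → (7, 11, -11, -12) → (-6, -7, 6, -3) → (-11, -10, -8, 8))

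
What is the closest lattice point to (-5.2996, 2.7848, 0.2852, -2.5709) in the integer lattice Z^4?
(-5, 3, 0, -3)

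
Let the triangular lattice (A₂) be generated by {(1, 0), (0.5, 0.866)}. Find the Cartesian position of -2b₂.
(-1, -1.732)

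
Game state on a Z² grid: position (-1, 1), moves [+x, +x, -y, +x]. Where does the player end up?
(2, 0)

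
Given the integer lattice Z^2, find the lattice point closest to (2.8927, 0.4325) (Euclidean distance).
(3, 0)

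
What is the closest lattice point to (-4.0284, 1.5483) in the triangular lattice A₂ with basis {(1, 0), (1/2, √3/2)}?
(-4, 1.732)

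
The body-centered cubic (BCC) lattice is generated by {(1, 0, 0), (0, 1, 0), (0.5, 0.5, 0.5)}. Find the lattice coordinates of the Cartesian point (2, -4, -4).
6b₁ - 8b₃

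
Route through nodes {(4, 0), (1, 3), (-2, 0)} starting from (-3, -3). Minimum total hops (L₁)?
16
(one optimal route: (-3, -3) → (-2, 0) → (4, 0) → (1, 3))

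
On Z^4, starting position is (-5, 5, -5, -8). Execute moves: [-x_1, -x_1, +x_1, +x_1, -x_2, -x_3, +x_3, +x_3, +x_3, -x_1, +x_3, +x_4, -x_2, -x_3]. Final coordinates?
(-6, 3, -3, -7)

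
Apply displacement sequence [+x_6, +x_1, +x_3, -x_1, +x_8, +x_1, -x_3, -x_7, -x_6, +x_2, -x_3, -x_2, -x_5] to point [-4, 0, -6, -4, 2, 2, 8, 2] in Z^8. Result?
(-3, 0, -7, -4, 1, 2, 7, 3)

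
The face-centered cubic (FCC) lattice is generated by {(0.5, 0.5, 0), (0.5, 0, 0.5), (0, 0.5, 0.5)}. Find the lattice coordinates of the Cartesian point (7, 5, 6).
6b₁ + 8b₂ + 4b₃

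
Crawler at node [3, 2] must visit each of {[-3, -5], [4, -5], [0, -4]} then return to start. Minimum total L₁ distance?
28
(one optimal route: (3, 2) → (4, -5) → (-3, -5) → (0, -4) → (3, 2))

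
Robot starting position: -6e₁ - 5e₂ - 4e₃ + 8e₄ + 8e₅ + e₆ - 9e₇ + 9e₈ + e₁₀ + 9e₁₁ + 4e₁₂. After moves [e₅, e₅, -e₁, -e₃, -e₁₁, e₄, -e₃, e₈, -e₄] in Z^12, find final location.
(-7, -5, -6, 8, 10, 1, -9, 10, 0, 1, 8, 4)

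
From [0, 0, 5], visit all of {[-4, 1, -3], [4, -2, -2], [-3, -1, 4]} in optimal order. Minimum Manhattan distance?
27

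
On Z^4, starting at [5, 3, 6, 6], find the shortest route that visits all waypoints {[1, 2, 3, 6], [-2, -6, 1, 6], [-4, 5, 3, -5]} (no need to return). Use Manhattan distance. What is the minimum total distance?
47
(one optimal route: (5, 3, 6, 6) → (1, 2, 3, 6) → (-2, -6, 1, 6) → (-4, 5, 3, -5))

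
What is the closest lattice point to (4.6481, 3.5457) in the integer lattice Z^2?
(5, 4)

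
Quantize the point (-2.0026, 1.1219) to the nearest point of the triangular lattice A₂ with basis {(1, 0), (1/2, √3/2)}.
(-2.5, 0.866)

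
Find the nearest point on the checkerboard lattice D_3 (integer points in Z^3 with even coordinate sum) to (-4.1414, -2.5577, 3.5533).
(-4, -3, 3)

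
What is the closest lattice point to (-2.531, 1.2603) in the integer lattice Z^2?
(-3, 1)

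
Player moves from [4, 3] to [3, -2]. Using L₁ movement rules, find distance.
6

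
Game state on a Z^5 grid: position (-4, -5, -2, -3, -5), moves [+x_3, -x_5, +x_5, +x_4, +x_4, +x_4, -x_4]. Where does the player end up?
(-4, -5, -1, -1, -5)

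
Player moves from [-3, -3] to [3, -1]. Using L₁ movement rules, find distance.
8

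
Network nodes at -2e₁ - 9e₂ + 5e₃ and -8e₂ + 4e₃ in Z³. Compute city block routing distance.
4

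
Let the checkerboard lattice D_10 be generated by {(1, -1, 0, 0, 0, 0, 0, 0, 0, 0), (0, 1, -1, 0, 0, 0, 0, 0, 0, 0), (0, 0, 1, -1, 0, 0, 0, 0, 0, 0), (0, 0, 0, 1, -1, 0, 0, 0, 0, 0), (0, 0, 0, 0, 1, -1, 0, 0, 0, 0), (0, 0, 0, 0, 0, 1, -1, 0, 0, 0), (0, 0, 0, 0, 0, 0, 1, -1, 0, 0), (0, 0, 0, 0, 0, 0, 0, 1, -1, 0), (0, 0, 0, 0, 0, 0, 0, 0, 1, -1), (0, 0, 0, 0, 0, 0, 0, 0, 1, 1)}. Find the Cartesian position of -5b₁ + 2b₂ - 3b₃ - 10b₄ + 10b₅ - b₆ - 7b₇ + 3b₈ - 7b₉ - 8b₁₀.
(-5, 7, -5, -7, 20, -11, -6, 10, -18, -1)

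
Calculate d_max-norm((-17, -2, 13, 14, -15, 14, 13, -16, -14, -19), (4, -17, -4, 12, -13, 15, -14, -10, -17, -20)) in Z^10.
27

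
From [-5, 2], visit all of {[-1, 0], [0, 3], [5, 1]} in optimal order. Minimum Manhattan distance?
17
(one optimal route: (-5, 2) → (-1, 0) → (0, 3) → (5, 1))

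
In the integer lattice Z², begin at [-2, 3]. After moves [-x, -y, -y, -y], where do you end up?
(-3, 0)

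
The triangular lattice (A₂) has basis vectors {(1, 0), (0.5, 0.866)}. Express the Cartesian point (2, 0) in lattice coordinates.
2b₁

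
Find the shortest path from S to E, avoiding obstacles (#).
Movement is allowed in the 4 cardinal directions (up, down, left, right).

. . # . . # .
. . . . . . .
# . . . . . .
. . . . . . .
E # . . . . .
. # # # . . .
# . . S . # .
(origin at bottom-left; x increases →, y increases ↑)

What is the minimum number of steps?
9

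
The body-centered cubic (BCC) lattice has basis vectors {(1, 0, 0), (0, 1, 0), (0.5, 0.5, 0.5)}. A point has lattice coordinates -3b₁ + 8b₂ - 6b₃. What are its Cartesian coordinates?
(-6, 5, -3)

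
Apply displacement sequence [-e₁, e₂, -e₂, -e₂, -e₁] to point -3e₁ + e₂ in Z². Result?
(-5, 0)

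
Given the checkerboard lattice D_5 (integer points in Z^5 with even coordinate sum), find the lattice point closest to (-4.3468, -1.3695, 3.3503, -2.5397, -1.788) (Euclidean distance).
(-4, -1, 3, -2, -2)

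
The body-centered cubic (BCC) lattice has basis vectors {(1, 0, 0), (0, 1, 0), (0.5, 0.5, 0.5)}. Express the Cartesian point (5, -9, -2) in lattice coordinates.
7b₁ - 7b₂ - 4b₃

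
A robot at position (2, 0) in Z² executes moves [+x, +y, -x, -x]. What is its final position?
(1, 1)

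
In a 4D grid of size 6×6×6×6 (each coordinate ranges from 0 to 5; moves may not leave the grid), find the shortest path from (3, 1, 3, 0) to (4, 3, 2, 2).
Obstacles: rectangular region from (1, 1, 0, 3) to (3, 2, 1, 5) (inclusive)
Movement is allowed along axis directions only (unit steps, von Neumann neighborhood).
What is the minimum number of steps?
6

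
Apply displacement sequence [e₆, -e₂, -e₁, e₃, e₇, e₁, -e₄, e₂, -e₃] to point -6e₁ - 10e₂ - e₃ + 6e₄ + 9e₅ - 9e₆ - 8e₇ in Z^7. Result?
(-6, -10, -1, 5, 9, -8, -7)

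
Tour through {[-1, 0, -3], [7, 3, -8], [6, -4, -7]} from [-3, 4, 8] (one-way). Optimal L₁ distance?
41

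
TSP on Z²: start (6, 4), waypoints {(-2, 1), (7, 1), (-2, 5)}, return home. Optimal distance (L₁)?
26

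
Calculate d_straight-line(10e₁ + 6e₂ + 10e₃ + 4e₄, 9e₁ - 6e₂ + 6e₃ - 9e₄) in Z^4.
18.1659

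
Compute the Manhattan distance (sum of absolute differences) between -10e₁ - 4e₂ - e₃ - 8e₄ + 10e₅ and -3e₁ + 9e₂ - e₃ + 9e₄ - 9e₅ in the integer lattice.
56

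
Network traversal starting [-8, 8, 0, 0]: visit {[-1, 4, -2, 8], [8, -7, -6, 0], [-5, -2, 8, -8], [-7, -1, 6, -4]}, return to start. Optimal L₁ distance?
122
(one optimal route: (-8, 8, 0, 0) → (-1, 4, -2, 8) → (8, -7, -6, 0) → (-5, -2, 8, -8) → (-7, -1, 6, -4) → (-8, 8, 0, 0))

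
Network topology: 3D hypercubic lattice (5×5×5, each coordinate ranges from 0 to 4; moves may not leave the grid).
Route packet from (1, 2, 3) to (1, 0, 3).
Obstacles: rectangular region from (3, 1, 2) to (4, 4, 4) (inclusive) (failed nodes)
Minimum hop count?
2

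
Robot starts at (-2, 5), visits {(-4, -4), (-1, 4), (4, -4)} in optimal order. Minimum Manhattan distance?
21
(one optimal route: (-2, 5) → (-1, 4) → (-4, -4) → (4, -4))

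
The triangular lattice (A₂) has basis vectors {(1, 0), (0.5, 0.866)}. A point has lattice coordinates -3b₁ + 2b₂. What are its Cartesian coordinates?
(-2, 1.732)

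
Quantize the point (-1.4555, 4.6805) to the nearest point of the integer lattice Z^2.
(-1, 5)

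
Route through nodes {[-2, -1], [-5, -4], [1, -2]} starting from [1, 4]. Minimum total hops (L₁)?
16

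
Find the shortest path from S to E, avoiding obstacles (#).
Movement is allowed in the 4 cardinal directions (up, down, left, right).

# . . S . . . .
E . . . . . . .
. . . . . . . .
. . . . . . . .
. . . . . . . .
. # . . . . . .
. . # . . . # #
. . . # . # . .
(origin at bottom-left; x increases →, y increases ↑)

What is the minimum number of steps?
4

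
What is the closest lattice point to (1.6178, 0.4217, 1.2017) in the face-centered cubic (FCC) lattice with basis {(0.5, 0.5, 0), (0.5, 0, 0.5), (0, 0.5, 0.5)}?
(1.5, 0.5, 1)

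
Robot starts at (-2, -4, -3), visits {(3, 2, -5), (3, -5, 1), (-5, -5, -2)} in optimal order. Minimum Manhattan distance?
29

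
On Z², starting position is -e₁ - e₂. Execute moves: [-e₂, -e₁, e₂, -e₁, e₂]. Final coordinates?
(-3, 0)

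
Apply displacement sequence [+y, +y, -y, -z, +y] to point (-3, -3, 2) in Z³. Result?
(-3, -1, 1)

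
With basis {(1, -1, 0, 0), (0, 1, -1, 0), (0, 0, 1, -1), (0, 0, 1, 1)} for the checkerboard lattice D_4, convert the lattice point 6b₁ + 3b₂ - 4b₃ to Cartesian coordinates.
(6, -3, -7, 4)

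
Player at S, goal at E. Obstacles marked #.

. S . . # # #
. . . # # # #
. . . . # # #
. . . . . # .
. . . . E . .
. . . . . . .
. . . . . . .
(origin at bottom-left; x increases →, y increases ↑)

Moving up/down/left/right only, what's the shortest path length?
7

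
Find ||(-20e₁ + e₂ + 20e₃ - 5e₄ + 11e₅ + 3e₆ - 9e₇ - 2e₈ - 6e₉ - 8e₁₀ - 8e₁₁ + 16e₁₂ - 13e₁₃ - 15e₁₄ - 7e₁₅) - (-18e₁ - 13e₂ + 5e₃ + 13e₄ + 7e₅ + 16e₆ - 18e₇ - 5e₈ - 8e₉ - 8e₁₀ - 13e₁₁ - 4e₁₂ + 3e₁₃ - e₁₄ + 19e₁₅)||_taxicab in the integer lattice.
161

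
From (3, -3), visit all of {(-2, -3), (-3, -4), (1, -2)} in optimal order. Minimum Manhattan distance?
9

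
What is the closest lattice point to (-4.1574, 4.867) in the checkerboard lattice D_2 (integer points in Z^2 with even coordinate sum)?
(-5, 5)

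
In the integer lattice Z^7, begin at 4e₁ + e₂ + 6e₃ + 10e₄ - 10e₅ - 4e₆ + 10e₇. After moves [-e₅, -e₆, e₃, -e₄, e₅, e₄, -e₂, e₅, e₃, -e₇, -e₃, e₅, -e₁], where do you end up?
(3, 0, 7, 10, -8, -5, 9)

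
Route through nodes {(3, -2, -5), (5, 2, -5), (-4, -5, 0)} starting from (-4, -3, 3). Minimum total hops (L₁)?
26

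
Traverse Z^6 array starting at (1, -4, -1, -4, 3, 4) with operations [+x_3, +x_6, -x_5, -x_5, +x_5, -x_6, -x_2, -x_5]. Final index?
(1, -5, 0, -4, 1, 4)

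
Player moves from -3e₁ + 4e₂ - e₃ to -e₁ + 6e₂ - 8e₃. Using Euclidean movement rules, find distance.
7.54983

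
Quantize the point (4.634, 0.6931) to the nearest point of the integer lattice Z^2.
(5, 1)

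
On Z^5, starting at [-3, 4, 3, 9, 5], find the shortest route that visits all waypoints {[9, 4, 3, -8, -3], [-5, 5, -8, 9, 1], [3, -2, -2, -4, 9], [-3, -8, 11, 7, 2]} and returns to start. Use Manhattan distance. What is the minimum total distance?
166
(one optimal route: (-3, 4, 3, 9, 5) → (-5, 5, -8, 9, 1) → (9, 4, 3, -8, -3) → (3, -2, -2, -4, 9) → (-3, -8, 11, 7, 2) → (-3, 4, 3, 9, 5))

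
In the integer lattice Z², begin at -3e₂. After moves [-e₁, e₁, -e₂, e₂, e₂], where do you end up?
(0, -2)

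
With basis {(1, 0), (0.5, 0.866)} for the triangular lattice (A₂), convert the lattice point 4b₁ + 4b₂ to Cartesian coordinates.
(6, 3.464)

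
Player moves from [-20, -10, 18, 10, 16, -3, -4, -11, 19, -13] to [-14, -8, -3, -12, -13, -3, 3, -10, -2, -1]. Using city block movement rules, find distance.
121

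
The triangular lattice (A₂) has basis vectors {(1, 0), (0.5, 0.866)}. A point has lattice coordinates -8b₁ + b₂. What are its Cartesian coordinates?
(-7.5, 0.866)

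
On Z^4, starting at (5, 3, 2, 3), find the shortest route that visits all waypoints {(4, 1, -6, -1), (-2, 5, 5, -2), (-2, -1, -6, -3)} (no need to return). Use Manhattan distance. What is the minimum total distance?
43
(one optimal route: (5, 3, 2, 3) → (4, 1, -6, -1) → (-2, -1, -6, -3) → (-2, 5, 5, -2))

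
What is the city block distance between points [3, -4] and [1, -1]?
5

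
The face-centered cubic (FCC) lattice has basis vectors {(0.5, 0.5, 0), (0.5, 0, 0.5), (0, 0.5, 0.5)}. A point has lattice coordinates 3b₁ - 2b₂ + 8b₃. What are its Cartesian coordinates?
(0.5, 5.5, 3)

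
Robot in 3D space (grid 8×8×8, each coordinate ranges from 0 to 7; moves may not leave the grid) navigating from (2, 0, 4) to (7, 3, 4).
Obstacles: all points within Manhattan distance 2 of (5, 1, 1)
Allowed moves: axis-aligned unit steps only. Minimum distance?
8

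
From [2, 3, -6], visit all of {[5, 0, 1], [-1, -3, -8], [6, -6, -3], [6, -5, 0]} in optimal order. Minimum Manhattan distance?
37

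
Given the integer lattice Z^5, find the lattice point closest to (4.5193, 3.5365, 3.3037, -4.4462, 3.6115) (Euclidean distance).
(5, 4, 3, -4, 4)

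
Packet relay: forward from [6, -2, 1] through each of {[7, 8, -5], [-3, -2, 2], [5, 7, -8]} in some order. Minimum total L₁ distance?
43
(one optimal route: (6, -2, 1) → (-3, -2, 2) → (7, 8, -5) → (5, 7, -8))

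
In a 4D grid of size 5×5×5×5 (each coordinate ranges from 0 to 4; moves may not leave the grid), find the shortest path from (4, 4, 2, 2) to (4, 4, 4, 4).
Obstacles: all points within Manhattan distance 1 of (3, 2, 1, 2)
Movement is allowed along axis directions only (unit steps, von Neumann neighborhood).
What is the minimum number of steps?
4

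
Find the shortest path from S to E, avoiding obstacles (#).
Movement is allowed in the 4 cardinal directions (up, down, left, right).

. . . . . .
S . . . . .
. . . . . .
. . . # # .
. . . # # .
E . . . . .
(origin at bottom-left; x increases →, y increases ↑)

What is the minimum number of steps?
4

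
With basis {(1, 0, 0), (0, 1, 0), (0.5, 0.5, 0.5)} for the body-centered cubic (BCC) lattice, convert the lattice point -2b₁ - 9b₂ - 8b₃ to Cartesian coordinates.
(-6, -13, -4)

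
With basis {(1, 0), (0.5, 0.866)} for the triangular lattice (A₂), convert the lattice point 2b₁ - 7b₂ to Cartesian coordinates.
(-1.5, -6.062)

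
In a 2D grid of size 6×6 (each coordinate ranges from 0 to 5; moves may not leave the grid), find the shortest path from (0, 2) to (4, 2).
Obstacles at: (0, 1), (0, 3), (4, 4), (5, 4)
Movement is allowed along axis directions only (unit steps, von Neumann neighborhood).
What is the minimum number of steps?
4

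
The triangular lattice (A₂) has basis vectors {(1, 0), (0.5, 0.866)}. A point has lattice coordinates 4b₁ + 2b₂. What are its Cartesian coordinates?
(5, 1.732)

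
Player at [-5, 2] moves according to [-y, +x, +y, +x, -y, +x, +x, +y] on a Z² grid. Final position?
(-1, 2)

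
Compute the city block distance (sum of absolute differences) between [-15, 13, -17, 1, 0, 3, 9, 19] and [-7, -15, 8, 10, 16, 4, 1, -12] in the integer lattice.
126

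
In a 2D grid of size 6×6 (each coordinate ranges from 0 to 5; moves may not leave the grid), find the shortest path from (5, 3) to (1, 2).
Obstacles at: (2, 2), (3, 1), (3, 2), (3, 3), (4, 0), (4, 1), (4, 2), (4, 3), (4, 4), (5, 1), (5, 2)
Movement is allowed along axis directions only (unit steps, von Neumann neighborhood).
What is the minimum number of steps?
9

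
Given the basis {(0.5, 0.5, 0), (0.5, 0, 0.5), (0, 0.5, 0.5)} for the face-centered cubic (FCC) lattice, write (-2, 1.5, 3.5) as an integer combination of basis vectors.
-4b₁ + 7b₃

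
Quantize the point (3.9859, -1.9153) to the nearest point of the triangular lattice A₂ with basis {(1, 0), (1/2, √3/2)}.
(4, -1.732)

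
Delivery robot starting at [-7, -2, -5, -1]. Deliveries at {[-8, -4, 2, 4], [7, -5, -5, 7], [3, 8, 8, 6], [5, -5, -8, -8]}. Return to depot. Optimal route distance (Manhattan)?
122
(one optimal route: (-7, -2, -5, -1) → (-8, -4, 2, 4) → (3, 8, 8, 6) → (7, -5, -5, 7) → (5, -5, -8, -8) → (-7, -2, -5, -1))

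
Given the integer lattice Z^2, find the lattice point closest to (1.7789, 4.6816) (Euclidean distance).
(2, 5)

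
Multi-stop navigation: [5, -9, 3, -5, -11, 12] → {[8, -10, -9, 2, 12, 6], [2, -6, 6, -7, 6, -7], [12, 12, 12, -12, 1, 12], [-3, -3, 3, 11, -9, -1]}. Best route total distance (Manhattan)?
226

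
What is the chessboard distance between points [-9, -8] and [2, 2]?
11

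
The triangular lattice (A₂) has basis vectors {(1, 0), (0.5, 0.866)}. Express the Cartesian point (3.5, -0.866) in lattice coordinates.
4b₁ - b₂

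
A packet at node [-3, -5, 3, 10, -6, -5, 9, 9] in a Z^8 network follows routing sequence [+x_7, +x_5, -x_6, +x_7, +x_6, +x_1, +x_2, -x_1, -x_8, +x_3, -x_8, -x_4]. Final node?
(-3, -4, 4, 9, -5, -5, 11, 7)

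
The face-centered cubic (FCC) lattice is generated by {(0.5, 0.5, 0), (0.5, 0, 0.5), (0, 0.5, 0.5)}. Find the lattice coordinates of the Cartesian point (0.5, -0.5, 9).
-9b₁ + 10b₂ + 8b₃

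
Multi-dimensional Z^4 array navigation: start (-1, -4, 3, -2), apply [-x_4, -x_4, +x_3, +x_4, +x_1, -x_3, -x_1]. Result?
(-1, -4, 3, -3)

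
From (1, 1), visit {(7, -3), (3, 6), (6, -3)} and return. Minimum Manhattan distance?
30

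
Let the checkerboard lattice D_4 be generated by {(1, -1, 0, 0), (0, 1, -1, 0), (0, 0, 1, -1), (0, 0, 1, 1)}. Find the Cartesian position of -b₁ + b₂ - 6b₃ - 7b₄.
(-1, 2, -14, -1)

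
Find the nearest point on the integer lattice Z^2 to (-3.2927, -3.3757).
(-3, -3)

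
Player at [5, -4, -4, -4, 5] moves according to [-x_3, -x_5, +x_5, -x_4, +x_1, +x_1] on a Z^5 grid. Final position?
(7, -4, -5, -5, 5)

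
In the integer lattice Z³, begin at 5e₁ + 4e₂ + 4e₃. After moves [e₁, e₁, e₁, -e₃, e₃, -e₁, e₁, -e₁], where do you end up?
(7, 4, 4)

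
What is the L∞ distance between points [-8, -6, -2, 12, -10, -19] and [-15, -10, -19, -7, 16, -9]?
26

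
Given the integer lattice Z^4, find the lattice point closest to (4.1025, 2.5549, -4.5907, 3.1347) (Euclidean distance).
(4, 3, -5, 3)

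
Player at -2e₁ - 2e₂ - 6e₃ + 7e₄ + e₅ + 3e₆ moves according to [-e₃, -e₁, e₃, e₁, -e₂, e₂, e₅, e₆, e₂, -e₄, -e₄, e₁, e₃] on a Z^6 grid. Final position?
(-1, -1, -5, 5, 2, 4)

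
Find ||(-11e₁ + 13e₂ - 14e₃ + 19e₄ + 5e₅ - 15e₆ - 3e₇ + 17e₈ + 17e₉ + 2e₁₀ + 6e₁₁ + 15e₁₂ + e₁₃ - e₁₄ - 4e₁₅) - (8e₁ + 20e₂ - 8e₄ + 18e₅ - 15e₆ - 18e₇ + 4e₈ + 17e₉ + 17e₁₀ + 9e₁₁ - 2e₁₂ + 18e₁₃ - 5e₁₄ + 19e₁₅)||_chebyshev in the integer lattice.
27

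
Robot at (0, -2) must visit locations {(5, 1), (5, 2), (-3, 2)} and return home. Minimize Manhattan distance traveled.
24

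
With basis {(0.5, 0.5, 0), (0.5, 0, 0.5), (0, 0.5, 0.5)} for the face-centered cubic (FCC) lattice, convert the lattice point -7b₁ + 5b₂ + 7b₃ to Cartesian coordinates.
(-1, 0, 6)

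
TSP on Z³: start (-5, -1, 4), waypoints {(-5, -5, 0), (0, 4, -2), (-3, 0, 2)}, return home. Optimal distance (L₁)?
40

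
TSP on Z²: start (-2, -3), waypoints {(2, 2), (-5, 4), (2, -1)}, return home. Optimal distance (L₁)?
28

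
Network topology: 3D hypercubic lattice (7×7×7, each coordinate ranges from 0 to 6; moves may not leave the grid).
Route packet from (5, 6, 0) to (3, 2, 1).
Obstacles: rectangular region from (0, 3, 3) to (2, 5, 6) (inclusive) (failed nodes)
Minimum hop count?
7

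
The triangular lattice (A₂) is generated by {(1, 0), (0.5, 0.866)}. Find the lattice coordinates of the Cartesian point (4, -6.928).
8b₁ - 8b₂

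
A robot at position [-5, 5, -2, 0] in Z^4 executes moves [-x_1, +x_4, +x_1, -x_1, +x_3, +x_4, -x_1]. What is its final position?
(-7, 5, -1, 2)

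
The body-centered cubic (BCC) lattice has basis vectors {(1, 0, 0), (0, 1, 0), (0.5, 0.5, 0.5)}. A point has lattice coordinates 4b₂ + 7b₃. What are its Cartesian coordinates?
(3.5, 7.5, 3.5)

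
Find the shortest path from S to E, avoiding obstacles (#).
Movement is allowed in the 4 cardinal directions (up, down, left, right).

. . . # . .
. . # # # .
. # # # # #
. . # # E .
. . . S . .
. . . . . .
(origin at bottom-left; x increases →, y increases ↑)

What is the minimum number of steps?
2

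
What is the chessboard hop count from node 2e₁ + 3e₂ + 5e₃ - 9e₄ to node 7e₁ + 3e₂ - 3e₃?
9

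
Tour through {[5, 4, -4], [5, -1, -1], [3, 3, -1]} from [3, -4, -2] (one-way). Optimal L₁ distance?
18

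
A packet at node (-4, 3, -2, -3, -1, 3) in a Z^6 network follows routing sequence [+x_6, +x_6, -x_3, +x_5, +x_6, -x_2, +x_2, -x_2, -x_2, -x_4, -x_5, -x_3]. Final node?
(-4, 1, -4, -4, -1, 6)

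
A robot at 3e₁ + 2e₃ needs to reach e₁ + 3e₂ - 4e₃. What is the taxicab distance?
11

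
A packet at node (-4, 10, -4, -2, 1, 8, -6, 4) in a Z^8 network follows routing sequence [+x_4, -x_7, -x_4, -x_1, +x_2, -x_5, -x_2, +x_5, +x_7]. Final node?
(-5, 10, -4, -2, 1, 8, -6, 4)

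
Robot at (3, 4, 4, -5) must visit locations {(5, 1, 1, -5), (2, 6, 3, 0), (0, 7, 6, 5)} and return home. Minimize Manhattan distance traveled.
52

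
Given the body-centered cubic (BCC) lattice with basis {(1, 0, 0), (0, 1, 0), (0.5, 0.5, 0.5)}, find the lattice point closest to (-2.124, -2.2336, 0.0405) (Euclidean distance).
(-2, -2, 0)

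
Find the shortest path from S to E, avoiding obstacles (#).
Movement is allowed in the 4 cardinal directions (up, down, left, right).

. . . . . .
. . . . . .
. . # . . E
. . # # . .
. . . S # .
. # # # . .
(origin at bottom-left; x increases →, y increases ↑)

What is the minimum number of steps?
10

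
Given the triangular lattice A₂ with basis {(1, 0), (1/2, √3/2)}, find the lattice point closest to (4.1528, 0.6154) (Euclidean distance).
(4.5, 0.866)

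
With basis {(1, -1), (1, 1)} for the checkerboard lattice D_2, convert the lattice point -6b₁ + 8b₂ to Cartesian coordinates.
(2, 14)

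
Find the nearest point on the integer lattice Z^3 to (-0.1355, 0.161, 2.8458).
(0, 0, 3)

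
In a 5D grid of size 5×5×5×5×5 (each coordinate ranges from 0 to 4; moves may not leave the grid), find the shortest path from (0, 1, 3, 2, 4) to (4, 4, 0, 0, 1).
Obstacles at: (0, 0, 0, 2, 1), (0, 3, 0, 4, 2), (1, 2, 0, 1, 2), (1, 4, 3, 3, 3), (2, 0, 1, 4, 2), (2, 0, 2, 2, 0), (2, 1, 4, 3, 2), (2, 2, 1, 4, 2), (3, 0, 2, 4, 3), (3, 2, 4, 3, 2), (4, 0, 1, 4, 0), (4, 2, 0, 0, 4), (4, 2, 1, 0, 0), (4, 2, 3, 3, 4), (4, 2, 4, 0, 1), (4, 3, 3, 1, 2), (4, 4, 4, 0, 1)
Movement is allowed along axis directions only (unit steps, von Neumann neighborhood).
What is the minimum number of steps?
15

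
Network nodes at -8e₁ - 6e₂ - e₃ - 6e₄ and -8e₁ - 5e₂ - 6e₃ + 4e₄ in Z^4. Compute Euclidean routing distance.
11.225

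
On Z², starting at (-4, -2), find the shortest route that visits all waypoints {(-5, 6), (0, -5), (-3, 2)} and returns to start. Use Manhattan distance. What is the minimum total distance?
32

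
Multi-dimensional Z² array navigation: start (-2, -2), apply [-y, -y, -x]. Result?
(-3, -4)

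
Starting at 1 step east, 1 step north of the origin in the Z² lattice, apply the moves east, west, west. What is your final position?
(0, 1)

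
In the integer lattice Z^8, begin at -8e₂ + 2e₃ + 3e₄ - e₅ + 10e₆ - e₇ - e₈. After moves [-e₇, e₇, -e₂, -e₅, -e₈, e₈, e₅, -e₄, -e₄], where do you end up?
(0, -9, 2, 1, -1, 10, -1, -1)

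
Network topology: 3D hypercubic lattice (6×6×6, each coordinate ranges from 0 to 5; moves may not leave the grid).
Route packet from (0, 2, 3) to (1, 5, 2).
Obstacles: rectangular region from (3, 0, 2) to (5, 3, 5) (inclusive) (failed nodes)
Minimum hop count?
5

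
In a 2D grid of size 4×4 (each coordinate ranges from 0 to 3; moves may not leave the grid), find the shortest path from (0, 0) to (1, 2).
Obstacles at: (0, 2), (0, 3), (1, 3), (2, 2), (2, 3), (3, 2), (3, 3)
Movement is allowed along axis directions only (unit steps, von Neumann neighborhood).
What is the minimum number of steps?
3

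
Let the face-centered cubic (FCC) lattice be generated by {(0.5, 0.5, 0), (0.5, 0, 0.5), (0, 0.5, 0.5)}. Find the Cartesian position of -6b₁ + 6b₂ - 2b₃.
(0, -4, 2)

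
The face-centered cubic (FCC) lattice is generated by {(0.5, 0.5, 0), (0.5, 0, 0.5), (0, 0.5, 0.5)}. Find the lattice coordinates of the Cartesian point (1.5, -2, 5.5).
-6b₁ + 9b₂ + 2b₃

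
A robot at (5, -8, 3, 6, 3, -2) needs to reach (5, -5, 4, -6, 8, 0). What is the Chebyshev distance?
12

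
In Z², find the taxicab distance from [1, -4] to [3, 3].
9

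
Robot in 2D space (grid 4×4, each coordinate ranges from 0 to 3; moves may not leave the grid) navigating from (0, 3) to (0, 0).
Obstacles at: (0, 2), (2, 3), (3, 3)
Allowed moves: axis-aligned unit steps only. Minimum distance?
5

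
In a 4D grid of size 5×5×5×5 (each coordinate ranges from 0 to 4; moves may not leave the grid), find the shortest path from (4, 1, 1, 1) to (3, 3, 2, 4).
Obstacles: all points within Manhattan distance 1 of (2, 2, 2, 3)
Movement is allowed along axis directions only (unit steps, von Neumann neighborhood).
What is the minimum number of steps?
7
(one shortest path: (4, 1, 1, 1) → (3, 1, 1, 1) → (3, 2, 1, 1) → (3, 3, 1, 1) → (3, 3, 2, 1) → (3, 3, 2, 2) → (3, 3, 2, 3) → (3, 3, 2, 4))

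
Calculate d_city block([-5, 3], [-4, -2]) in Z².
6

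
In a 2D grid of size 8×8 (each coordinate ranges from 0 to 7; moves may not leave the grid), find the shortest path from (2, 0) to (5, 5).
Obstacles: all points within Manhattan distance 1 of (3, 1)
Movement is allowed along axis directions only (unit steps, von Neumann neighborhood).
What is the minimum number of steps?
10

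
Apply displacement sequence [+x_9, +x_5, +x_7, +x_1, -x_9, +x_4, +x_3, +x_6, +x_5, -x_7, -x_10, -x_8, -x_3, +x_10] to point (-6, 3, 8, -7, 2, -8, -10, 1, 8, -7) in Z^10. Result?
(-5, 3, 8, -6, 4, -7, -10, 0, 8, -7)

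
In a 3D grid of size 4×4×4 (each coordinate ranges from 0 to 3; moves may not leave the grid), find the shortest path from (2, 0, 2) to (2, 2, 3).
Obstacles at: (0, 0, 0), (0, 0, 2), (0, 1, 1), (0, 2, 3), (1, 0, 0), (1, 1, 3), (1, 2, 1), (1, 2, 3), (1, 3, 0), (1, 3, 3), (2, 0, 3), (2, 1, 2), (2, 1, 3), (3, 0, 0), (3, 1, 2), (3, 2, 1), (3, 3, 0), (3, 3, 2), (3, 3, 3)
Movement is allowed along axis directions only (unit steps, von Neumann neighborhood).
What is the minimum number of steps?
5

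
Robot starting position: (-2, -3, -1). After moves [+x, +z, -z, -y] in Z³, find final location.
(-1, -4, -1)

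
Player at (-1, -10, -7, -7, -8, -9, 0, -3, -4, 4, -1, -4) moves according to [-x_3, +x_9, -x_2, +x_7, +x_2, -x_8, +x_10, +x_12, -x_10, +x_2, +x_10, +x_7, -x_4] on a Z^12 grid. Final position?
(-1, -9, -8, -8, -8, -9, 2, -4, -3, 5, -1, -3)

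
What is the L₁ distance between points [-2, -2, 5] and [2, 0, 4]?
7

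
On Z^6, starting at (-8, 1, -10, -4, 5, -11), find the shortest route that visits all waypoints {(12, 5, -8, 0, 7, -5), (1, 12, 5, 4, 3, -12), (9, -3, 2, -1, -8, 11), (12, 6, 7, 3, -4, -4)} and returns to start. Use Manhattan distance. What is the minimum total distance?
212
(one optimal route: (-8, 1, -10, -4, 5, -11) → (12, 5, -8, 0, 7, -5) → (9, -3, 2, -1, -8, 11) → (12, 6, 7, 3, -4, -4) → (1, 12, 5, 4, 3, -12) → (-8, 1, -10, -4, 5, -11))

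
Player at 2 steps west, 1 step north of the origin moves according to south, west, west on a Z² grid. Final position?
(-4, 0)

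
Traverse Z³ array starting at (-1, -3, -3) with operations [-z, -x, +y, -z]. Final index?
(-2, -2, -5)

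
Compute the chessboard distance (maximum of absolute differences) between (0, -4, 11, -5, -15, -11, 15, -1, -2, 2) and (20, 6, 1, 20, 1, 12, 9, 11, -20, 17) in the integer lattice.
25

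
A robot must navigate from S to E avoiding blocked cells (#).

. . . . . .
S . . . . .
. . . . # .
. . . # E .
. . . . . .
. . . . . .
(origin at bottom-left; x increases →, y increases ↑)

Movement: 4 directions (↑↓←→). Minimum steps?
8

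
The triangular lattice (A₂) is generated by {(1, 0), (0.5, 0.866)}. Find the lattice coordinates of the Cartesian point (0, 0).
0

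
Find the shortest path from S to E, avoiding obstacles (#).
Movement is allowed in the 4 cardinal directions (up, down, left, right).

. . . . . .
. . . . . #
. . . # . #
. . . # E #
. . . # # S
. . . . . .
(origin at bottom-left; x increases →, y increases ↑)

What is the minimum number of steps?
12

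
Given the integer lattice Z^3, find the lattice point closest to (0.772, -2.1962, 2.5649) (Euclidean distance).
(1, -2, 3)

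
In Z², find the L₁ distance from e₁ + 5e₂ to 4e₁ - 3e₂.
11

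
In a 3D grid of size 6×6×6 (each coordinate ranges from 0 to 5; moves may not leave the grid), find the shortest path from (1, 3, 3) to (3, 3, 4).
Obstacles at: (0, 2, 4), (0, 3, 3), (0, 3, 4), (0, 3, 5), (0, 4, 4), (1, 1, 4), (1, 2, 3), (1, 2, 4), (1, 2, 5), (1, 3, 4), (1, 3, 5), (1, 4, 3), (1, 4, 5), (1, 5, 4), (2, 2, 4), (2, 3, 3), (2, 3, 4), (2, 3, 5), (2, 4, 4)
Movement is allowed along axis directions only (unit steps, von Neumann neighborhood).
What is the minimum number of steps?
5
(one shortest path: (1, 3, 3) → (1, 3, 2) → (2, 3, 2) → (3, 3, 2) → (3, 3, 3) → (3, 3, 4))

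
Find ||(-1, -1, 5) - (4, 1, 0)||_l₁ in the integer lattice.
12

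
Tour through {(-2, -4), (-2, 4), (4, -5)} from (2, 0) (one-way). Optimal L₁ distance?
22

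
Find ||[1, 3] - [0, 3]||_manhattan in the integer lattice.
1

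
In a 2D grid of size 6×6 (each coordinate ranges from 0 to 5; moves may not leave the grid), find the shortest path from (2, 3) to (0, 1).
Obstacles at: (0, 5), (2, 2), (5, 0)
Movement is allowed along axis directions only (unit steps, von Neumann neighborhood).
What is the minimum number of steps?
4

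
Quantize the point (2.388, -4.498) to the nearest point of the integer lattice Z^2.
(2, -4)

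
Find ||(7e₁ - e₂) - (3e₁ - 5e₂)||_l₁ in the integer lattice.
8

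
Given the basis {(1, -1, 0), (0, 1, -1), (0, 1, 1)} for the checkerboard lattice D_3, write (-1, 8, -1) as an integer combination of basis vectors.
-b₁ + 4b₂ + 3b₃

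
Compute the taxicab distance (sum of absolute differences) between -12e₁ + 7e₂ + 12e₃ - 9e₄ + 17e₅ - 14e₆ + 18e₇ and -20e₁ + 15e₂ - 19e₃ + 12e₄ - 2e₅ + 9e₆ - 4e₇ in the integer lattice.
132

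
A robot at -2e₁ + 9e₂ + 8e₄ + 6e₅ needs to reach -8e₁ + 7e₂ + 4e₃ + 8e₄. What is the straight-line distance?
9.59166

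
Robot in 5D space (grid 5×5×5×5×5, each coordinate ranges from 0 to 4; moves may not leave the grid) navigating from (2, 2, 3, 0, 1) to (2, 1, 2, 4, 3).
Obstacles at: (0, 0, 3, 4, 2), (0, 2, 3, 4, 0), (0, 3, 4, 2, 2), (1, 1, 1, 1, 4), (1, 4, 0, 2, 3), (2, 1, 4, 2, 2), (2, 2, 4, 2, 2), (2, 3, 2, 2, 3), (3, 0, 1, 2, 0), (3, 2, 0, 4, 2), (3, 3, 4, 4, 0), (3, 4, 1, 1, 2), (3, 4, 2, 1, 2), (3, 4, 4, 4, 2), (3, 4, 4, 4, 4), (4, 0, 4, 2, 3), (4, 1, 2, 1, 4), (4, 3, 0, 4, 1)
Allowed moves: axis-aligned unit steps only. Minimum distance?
8
(one shortest path: (2, 2, 3, 0, 1) → (2, 1, 3, 0, 1) → (2, 1, 2, 0, 1) → (2, 1, 2, 1, 1) → (2, 1, 2, 2, 1) → (2, 1, 2, 3, 1) → (2, 1, 2, 4, 1) → (2, 1, 2, 4, 2) → (2, 1, 2, 4, 3))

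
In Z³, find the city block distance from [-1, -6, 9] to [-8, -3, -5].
24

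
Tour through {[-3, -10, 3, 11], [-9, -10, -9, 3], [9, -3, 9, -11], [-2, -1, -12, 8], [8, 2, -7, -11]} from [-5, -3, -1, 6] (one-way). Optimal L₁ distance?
127
(one optimal route: (-5, -3, -1, 6) → (-3, -10, 3, 11) → (-9, -10, -9, 3) → (-2, -1, -12, 8) → (8, 2, -7, -11) → (9, -3, 9, -11))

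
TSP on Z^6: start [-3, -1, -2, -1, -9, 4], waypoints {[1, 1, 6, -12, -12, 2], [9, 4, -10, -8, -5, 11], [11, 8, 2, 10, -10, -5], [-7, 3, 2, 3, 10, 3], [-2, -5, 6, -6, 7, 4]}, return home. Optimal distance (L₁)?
254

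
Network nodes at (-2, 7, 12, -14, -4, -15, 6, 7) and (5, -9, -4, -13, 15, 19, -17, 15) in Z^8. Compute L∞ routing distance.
34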